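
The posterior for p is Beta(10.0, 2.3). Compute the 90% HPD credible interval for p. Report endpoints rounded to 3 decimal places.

The posterior is unimodal and skewed, so the HPD interval has equal density at both endpoints and is the shortest 90% interval.
Solving f(0.655) = f(0.978) with F(0.978) − F(0.655) = 0.90 gives [0.655, 0.978].
For comparison, the equal-tailed interval is [0.611, 0.956]; the HPD is narrower and shifted toward the mode.

[0.655, 0.978]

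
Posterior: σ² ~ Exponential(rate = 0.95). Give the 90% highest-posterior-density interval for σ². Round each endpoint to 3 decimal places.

The exponential density is strictly decreasing on [0, ∞), so the HPD interval is anchored at 0: [0, q] with P(σ² ≤ q) = 0.90.
q = −ln(1 − 0.90) / 0.95 = 2.3026 / 0.95 = 2.424.

[0.000, 2.424]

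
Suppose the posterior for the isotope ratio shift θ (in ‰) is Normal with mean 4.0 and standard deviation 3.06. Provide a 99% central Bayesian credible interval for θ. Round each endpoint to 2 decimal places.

The posterior is symmetric, so the 99% equal-tailed interval is θ = 4.0 ± z·3.06 with z = 2.576.
Half-width: 2.576 × 3.06 = 7.88.
4.0 − 7.88 = -3.88; 4.0 + 7.88 = 11.88.

[-3.88, 11.88]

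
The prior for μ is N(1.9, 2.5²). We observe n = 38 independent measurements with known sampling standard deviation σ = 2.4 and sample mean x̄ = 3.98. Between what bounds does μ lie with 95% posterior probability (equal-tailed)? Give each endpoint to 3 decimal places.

[3.177, 4.685]

Posterior precision = 1/2.5² + 38/2.4² = 0.1600 + 6.5972 = 6.7572, so posterior SD = 0.3847.
Posterior mean = (1.9/2.5² + 38·3.98/2.4²) / 6.7572 = 3.9307.
Interval: 3.9307 ± 1.960 × 0.3847 → [3.177, 4.685].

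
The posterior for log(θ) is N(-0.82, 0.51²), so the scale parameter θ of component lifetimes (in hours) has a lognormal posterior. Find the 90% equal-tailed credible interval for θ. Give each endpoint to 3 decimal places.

On the log scale the 90% interval is -0.82 ± 1.645 × 0.51 = [-1.6589, 0.0189].
Exponentiate: [e^-1.6589, e^0.0189] = [0.190, 1.019].

[0.190, 1.019]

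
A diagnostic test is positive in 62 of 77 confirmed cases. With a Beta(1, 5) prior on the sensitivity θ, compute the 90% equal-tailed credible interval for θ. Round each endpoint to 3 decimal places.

Posterior: Beta(1+62, 5+15) = Beta(63, 20).
Equal-tailed 90% interval: the 0.05 and 0.95 quantiles of Beta(63, 20).
Posterior mean ≈ 0.759, SD ≈ 0.047; a Normal approximation gives roughly [0.682, 0.836].
Exact: F⁻¹(0.05) = 0.679; F⁻¹(0.95) = 0.832.

[0.679, 0.832]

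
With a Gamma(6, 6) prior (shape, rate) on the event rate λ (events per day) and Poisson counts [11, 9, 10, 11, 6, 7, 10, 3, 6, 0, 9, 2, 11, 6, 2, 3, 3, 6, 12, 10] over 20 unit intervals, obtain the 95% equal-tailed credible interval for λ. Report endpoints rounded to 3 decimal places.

[4.636, 6.437]

Posterior: Gamma(6+137, 6+20) = Gamma(143, 26) (shape, rate).
Equal-tailed 95% interval: Gamma(143, 26) quantiles at 0.025 and 0.975.
Posterior mean ≈ 5.500, SD ≈ 0.460; a Normal approximation gives roughly [4.599, 6.401].
Exact: lower = 4.636; upper = 6.437.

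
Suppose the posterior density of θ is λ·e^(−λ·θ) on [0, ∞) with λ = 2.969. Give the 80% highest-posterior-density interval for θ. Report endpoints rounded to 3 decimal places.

The exponential density is strictly decreasing on [0, ∞), so the HPD interval is anchored at 0: [0, q] with P(θ ≤ q) = 0.80.
q = −ln(1 − 0.80) / 2.969 = 1.6094 / 2.969 = 0.542.

[0.000, 0.542]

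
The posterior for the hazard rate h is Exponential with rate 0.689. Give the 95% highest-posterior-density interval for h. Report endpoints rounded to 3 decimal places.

[0.000, 4.348]

The exponential density is strictly decreasing on [0, ∞), so the HPD interval is anchored at 0: [0, q] with P(h ≤ q) = 0.95.
q = −ln(1 − 0.95) / 0.689 = 2.9957 / 0.689 = 4.348.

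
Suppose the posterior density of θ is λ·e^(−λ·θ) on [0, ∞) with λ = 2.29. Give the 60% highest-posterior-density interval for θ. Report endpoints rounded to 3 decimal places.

The exponential density is strictly decreasing on [0, ∞), so the HPD interval is anchored at 0: [0, q] with P(θ ≤ q) = 0.60.
q = −ln(1 − 0.60) / 2.29 = 0.9163 / 2.29 = 0.400.

[0.000, 0.400]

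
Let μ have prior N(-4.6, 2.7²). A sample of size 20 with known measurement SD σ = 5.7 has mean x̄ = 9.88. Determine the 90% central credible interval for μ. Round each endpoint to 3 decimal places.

[5.345, 9.137]

Posterior precision = 1/2.7² + 20/5.7² = 0.1372 + 0.6156 = 0.7527, so posterior SD = 1.1526.
Posterior mean = (-4.6/2.7² + 20·9.88/5.7²) / 0.7527 = 7.2413.
Interval: 7.2413 ± 1.645 × 1.1526 → [5.345, 9.137].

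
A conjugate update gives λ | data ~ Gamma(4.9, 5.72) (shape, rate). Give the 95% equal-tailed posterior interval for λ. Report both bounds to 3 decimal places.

[0.274, 1.765]

Posterior: Gamma(shape 4.9, rate 5.72).
Equal-tailed 95% interval: Gamma(4.9, 5.72) quantiles at 0.025 and 0.975.
Posterior mean ≈ 0.857, SD ≈ 0.387; a Normal approximation gives roughly [0.098, 1.615].
Exact: lower = 0.274; upper = 1.765.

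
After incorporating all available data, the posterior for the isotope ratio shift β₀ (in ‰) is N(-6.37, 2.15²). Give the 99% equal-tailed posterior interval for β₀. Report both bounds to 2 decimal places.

[-11.91, -0.83]

The posterior is symmetric, so the 99% equal-tailed interval is β₀ = -6.37 ± z·2.15 with z = 2.576.
Half-width: 2.576 × 2.15 = 5.54.
-6.37 − 5.54 = -11.91; -6.37 + 5.54 = -0.83.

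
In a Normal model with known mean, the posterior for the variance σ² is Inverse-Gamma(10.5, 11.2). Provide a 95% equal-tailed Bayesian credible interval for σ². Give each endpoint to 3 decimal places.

[0.631, 2.178]

Inverse-Gamma(10.5, 11.2) quantiles: F⁻¹(0.025) and F⁻¹(0.975).
Equivalently, 1/σ² ~ Gamma(10.5, rate = 11.2); invert its 0.975 and 0.025 quantiles.
Posterior mean ≈ 1.179, SD ≈ 0.404; a Normal approximation gives roughly [0.386, 1.972].
Exact: lower = 0.631; upper = 2.178.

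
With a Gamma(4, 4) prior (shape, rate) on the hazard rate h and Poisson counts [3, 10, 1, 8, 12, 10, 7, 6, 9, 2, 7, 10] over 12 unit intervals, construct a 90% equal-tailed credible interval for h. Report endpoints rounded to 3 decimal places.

Posterior: Gamma(4+85, 4+12) = Gamma(89, 16) (shape, rate).
Equal-tailed 90% interval: Gamma(89, 16) quantiles at 0.05 and 0.95.
Posterior mean ≈ 5.562, SD ≈ 0.590; a Normal approximation gives roughly [4.593, 6.532].
Exact: lower = 4.629; upper = 6.567.

[4.629, 6.567]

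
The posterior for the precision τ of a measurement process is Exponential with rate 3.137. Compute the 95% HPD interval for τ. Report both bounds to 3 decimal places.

The exponential density is strictly decreasing on [0, ∞), so the HPD interval is anchored at 0: [0, q] with P(τ ≤ q) = 0.95.
q = −ln(1 − 0.95) / 3.137 = 2.9957 / 3.137 = 0.955.

[0.000, 0.955]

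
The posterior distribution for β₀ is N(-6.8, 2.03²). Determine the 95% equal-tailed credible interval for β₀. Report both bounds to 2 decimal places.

[-10.78, -2.82]

The posterior is symmetric, so the 95% equal-tailed interval is β₀ = -6.8 ± z·2.03 with z = 1.960.
Half-width: 1.960 × 2.03 = 3.98.
-6.8 − 3.98 = -10.78; -6.8 + 3.98 = -2.82.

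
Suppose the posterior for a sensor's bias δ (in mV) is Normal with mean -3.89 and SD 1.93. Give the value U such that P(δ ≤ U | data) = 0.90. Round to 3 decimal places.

Need U with P(δ ≤ U) = 0.90: U = -3.89 + z_{0.1}·1.93.
z = 1.282; U = -3.89 + 1.282 × 1.93 = -1.417.

-1.417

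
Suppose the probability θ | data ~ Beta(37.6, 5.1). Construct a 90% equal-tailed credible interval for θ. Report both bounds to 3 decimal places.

[0.791, 0.950]

Posterior: Beta(37.6, 5.1).
Equal-tailed 90% interval: the 0.05 and 0.95 quantiles of Beta(37.6, 5.1).
Posterior mean ≈ 0.881, SD ≈ 0.049; a Normal approximation gives roughly [0.800, 0.961].
Exact: F⁻¹(0.05) = 0.791; F⁻¹(0.95) = 0.950.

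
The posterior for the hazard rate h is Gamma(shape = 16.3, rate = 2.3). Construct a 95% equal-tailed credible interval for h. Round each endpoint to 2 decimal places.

[4.07, 10.92]

Posterior: Gamma(shape 16.3, rate 2.3).
Equal-tailed 95% interval: Gamma(16.3, 2.3) quantiles at 0.025 and 0.975.
Posterior mean ≈ 7.09, SD ≈ 1.76; a Normal approximation gives roughly [3.65, 10.53].
Exact: lower = 4.07; upper = 10.92.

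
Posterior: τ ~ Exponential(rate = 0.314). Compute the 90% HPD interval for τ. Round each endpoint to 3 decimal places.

The exponential density is strictly decreasing on [0, ∞), so the HPD interval is anchored at 0: [0, q] with P(τ ≤ q) = 0.90.
q = −ln(1 − 0.90) / 0.314 = 2.3026 / 0.314 = 7.333.

[0.000, 7.333]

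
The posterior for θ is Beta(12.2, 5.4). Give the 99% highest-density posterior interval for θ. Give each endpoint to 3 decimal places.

[0.408, 0.926]

The posterior is unimodal and skewed, so the HPD interval has equal density at both endpoints and is the shortest 99% interval.
Solving f(0.408) = f(0.926) with F(0.926) − F(0.408) = 0.99 gives [0.408, 0.926].
For comparison, the equal-tailed interval is [0.393, 0.916]; the HPD is narrower and shifted toward the mode.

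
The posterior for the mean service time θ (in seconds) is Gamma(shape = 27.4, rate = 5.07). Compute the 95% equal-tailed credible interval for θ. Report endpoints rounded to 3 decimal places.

Posterior: Gamma(shape 27.4, rate 5.07).
Equal-tailed 95% interval: Gamma(27.4, 5.07) quantiles at 0.025 and 0.975.
Posterior mean ≈ 5.404, SD ≈ 1.032; a Normal approximation gives roughly [3.381, 7.428].
Exact: lower = 3.574; upper = 7.608.

[3.574, 7.608]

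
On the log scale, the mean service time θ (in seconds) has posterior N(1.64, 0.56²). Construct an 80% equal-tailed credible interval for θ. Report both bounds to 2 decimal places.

[2.52, 10.57]

On the log scale the 80% interval is 1.64 ± 1.282 × 0.56 = [0.9223, 2.3577].
Exponentiate: [e^0.9223, e^2.3577] = [2.52, 10.57].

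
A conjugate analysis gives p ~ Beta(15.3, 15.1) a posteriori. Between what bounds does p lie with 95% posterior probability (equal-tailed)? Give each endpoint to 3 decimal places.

Posterior: Beta(15.3, 15.1).
Equal-tailed 95% interval: the 0.025 and 0.975 quantiles of Beta(15.3, 15.1).
Posterior mean ≈ 0.503, SD ≈ 0.089; a Normal approximation gives roughly [0.328, 0.678].
Exact: F⁻¹(0.025) = 0.330; F⁻¹(0.975) = 0.677.

[0.330, 0.677]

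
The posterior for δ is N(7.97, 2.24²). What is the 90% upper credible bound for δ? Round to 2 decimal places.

Need U with P(δ ≤ U) = 0.90: U = 7.97 + z_{0.1}·2.24.
z = 1.282; U = 7.97 + 1.282 × 2.24 = 10.84.

10.84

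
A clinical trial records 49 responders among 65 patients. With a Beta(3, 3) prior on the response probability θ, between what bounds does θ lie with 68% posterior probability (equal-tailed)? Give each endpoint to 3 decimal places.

[0.680, 0.785]

Posterior: Beta(3+49, 3+16) = Beta(52, 19).
Equal-tailed 68% interval: the 0.16 and 0.84 quantiles of Beta(52, 19).
Posterior mean ≈ 0.732, SD ≈ 0.052; a Normal approximation gives roughly [0.681, 0.784].
Exact: F⁻¹(0.16) = 0.680; F⁻¹(0.84) = 0.785.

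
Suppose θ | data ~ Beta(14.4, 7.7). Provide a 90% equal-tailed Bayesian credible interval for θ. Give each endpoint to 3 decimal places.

Posterior: Beta(14.4, 7.7).
Equal-tailed 90% interval: the 0.05 and 0.95 quantiles of Beta(14.4, 7.7).
Posterior mean ≈ 0.652, SD ≈ 0.099; a Normal approximation gives roughly [0.489, 0.815].
Exact: F⁻¹(0.05) = 0.481; F⁻¹(0.95) = 0.807.

[0.481, 0.807]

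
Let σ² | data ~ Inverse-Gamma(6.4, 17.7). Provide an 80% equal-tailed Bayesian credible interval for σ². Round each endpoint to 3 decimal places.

Inverse-Gamma(6.4, 17.7) quantiles: F⁻¹(0.1) and F⁻¹(0.9).
Equivalently, 1/σ² ~ Gamma(6.4, rate = 17.7); invert its 0.9 and 0.1 quantiles.
Posterior mean ≈ 3.278, SD ≈ 1.563; a Normal approximation gives roughly [1.275, 5.280].
Exact: lower = 1.810; upper = 5.136.

[1.810, 5.136]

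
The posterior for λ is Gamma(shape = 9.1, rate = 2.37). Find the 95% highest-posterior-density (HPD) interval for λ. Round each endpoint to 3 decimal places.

[1.556, 6.376]

The posterior is unimodal and skewed, so the HPD interval has equal density at both endpoints and is the shortest 95% interval.
Solving f(1.556) = f(6.376) with F(6.376) − F(1.556) = 0.95 gives [1.556, 6.376].
For comparison, the equal-tailed interval is [1.765, 6.707]; the HPD is narrower and shifted toward the mode.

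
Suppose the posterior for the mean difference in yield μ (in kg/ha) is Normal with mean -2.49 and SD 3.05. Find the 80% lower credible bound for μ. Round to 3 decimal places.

Need L with P(μ ≥ L) = 0.80: L = -2.49 − z_{0.2}·3.05.
z = 0.842; L = -2.49 − 0.842 × 3.05 = -5.057.

-5.057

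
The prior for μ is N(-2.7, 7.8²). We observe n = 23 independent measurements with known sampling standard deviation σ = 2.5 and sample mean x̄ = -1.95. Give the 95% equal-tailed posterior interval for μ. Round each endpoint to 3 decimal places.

Posterior precision = 1/7.8² + 23/2.5² = 0.0164 + 3.6800 = 3.6964, so posterior SD = 0.5201.
Posterior mean = (-2.7/7.8² + 23·-1.95/2.5²) / 3.6964 = -1.9533.
Interval: -1.9533 ± 1.960 × 0.5201 → [-2.973, -0.934].

[-2.973, -0.934]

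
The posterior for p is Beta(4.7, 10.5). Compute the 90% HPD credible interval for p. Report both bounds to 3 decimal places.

The posterior is unimodal and skewed, so the HPD interval has equal density at both endpoints and is the shortest 90% interval.
Solving f(0.120) = f(0.492) with F(0.492) − F(0.120) = 0.90 gives [0.120, 0.492].
For comparison, the equal-tailed interval is [0.135, 0.512]; the HPD is narrower and shifted toward the mode.

[0.120, 0.492]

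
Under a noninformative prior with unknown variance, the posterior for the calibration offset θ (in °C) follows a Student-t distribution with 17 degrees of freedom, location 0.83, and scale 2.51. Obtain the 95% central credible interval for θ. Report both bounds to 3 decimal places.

[-4.466, 6.126]

The t_17 distribution is symmetric; the 95% interval is 0.83 ± t·2.51 with t_{0.975,17} = 2.110.
Half-width: 2.110 × 2.51 = 5.296.
0.83 − 5.296 = -4.466; 0.83 + 5.296 = 6.126.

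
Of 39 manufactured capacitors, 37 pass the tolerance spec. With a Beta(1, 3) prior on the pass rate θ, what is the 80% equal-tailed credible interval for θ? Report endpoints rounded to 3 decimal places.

Posterior: Beta(1+37, 3+2) = Beta(38, 5).
Equal-tailed 80% interval: the 0.1 and 0.9 quantiles of Beta(38, 5).
Posterior mean ≈ 0.884, SD ≈ 0.048; a Normal approximation gives roughly [0.822, 0.946].
Exact: F⁻¹(0.1) = 0.819; F⁻¹(0.9) = 0.941.

[0.819, 0.941]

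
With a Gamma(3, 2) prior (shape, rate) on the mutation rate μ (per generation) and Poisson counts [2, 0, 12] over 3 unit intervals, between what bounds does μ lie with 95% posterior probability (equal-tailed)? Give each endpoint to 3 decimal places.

[1.981, 5.197]

Posterior: Gamma(3+14, 2+3) = Gamma(17, 5) (shape, rate).
Equal-tailed 95% interval: Gamma(17, 5) quantiles at 0.025 and 0.975.
Posterior mean ≈ 3.400, SD ≈ 0.825; a Normal approximation gives roughly [1.784, 5.016].
Exact: lower = 1.981; upper = 5.197.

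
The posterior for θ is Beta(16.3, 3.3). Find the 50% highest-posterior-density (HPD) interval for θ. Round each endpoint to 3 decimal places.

[0.810, 0.916]

The posterior is unimodal and skewed, so the HPD interval has equal density at both endpoints and is the shortest 50% interval.
Solving f(0.810) = f(0.916) with F(0.916) − F(0.810) = 0.50 gives [0.810, 0.916].
For comparison, the equal-tailed interval is [0.782, 0.893]; the HPD is narrower and shifted toward the mode.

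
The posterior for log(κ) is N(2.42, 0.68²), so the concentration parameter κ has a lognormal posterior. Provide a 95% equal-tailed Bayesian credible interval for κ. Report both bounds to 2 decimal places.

On the log scale the 95% interval is 2.42 ± 1.960 × 0.68 = [1.0872, 3.7528].
Exponentiate: [e^1.0872, e^3.7528] = [2.97, 42.64].

[2.97, 42.64]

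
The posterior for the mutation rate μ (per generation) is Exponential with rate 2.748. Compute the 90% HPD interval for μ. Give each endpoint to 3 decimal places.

[0.000, 0.838]

The exponential density is strictly decreasing on [0, ∞), so the HPD interval is anchored at 0: [0, q] with P(μ ≤ q) = 0.90.
q = −ln(1 − 0.90) / 2.748 = 2.3026 / 2.748 = 0.838.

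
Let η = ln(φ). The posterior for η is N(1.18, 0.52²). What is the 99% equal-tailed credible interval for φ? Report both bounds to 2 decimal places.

[0.85, 12.42]

On the log scale the 99% interval is 1.18 ± 2.576 × 0.52 = [-0.1594, 2.5194].
Exponentiate: [e^-0.1594, e^2.5194] = [0.85, 12.42].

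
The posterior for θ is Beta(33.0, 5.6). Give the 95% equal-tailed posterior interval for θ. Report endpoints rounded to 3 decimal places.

Posterior: Beta(33.0, 5.6).
Equal-tailed 95% interval: the 0.025 and 0.975 quantiles of Beta(33.0, 5.6).
Posterior mean ≈ 0.855, SD ≈ 0.056; a Normal approximation gives roughly [0.745, 0.965].
Exact: F⁻¹(0.025) = 0.730; F⁻¹(0.975) = 0.946.

[0.730, 0.946]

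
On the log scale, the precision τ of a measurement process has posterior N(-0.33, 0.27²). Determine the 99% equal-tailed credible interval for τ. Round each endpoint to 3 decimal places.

On the log scale the 99% interval is -0.33 ± 2.576 × 0.27 = [-1.0255, 0.3655].
Exponentiate: [e^-1.0255, e^0.3655] = [0.359, 1.441].

[0.359, 1.441]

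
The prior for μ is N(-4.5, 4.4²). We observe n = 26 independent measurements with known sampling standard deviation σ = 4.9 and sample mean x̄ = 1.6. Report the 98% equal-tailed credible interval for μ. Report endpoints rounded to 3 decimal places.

Posterior precision = 1/4.4² + 26/4.9² = 0.0517 + 1.0829 = 1.1345, so posterior SD = 0.9388.
Posterior mean = (-4.5/4.4² + 26·1.6/4.9²) / 1.1345 = 1.3223.
Interval: 1.3223 ± 2.326 × 0.9388 → [-0.862, 3.506].

[-0.862, 3.506]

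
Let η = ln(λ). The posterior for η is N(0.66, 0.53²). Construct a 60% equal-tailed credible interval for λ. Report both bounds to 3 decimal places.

On the log scale the 60% interval is 0.66 ± 0.842 × 0.53 = [0.2139, 1.1061].
Exponentiate: [e^0.2139, e^1.1061] = [1.239, 3.022].

[1.239, 3.022]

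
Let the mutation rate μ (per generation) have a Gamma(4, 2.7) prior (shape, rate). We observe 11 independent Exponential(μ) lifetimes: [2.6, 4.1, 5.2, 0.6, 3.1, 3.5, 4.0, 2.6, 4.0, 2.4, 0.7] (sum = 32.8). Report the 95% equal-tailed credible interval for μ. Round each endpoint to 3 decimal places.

Posterior: Gamma(4+11, 2.7+32.8) = Gamma(15, 35.5) (shape, rate).
Equal-tailed 95% interval: Gamma(15, 35.5) quantiles at 0.025 and 0.975.
Posterior mean ≈ 0.423, SD ≈ 0.109; a Normal approximation gives roughly [0.209, 0.636].
Exact: lower = 0.236; upper = 0.662.

[0.236, 0.662]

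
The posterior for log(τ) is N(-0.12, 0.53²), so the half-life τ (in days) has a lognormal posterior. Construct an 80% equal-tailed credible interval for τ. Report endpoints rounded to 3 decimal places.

On the log scale the 80% interval is -0.12 ± 1.282 × 0.53 = [-0.7992, 0.5592].
Exponentiate: [e^-0.7992, e^0.5592] = [0.450, 1.749].

[0.450, 1.749]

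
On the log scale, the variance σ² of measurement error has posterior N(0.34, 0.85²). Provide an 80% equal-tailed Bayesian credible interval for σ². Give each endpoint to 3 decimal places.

On the log scale the 80% interval is 0.34 ± 1.282 × 0.85 = [-0.7493, 1.4293].
Exponentiate: [e^-0.7493, e^1.4293] = [0.473, 4.176].

[0.473, 4.176]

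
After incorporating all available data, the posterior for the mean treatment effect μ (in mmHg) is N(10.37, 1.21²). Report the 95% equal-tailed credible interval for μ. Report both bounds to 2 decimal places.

The posterior is symmetric, so the 95% equal-tailed interval is μ = 10.37 ± z·1.21 with z = 1.960.
Half-width: 1.960 × 1.21 = 2.37.
10.37 − 2.37 = 8.00; 10.37 + 2.37 = 12.74.

[8.00, 12.74]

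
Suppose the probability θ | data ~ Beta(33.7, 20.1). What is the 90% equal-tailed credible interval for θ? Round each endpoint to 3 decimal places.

[0.516, 0.731]

Posterior: Beta(33.7, 20.1).
Equal-tailed 90% interval: the 0.05 and 0.95 quantiles of Beta(33.7, 20.1).
Posterior mean ≈ 0.626, SD ≈ 0.065; a Normal approximation gives roughly [0.519, 0.734].
Exact: F⁻¹(0.05) = 0.516; F⁻¹(0.95) = 0.731.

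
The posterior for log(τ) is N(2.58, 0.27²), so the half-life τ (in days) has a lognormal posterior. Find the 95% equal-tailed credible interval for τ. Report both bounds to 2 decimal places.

[7.77, 22.40]

On the log scale the 95% interval is 2.58 ± 1.960 × 0.27 = [2.0508, 3.1092].
Exponentiate: [e^2.0508, e^3.1092] = [7.77, 22.40].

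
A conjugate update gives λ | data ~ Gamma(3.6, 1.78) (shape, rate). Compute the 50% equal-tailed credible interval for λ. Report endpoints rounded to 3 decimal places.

[1.241, 2.605]

Posterior: Gamma(shape 3.6, rate 1.78).
Equal-tailed 50% interval: Gamma(3.6, 1.78) quantiles at 0.25 and 0.75.
Posterior mean ≈ 2.022, SD ≈ 1.066; a Normal approximation gives roughly [1.304, 2.741].
Exact: lower = 1.241; upper = 2.605.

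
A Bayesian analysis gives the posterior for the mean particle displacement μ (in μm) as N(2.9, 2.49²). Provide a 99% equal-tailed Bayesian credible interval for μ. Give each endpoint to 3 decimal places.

The posterior is symmetric, so the 99% equal-tailed interval is μ = 2.9 ± z·2.49 with z = 2.576.
Half-width: 2.576 × 2.49 = 6.414.
2.9 − 6.414 = -3.514; 2.9 + 6.414 = 9.314.

[-3.514, 9.314]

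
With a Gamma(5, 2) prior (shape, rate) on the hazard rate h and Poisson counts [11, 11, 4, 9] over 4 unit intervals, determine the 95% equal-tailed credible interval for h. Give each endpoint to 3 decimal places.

Posterior: Gamma(5+35, 2+4) = Gamma(40, 6) (shape, rate).
Equal-tailed 95% interval: Gamma(40, 6) quantiles at 0.025 and 0.975.
Posterior mean ≈ 6.667, SD ≈ 1.054; a Normal approximation gives roughly [4.601, 8.733].
Exact: lower = 4.763; upper = 8.886.

[4.763, 8.886]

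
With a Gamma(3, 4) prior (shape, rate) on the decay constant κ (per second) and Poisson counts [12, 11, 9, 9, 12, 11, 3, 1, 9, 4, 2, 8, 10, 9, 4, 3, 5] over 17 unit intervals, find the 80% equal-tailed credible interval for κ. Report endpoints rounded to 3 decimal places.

Posterior: Gamma(3+122, 4+17) = Gamma(125, 21) (shape, rate).
Equal-tailed 80% interval: Gamma(125, 21) quantiles at 0.1 and 0.9.
Posterior mean ≈ 5.952, SD ≈ 0.532; a Normal approximation gives roughly [5.270, 6.635].
Exact: lower = 5.281; upper = 6.644.

[5.281, 6.644]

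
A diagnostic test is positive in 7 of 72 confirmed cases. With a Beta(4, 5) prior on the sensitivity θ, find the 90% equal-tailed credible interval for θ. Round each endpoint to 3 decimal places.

[0.079, 0.203]

Posterior: Beta(4+7, 5+65) = Beta(11, 70).
Equal-tailed 90% interval: the 0.05 and 0.95 quantiles of Beta(11, 70).
Posterior mean ≈ 0.136, SD ≈ 0.038; a Normal approximation gives roughly [0.074, 0.198].
Exact: F⁻¹(0.05) = 0.079; F⁻¹(0.95) = 0.203.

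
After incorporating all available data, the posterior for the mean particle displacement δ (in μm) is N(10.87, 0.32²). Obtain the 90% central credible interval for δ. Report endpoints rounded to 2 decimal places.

The posterior is symmetric, so the 90% equal-tailed interval is δ = 10.87 ± z·0.32 with z = 1.645.
Half-width: 1.645 × 0.32 = 0.53.
10.87 − 0.53 = 10.34; 10.87 + 0.53 = 11.40.

[10.34, 11.40]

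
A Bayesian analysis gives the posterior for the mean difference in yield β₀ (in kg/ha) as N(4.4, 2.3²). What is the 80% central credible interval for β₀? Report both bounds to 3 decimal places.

The posterior is symmetric, so the 80% equal-tailed interval is β₀ = 4.4 ± z·2.3 with z = 1.282.
Half-width: 1.282 × 2.3 = 2.948.
4.4 − 2.948 = 1.452; 4.4 + 2.948 = 7.348.

[1.452, 7.348]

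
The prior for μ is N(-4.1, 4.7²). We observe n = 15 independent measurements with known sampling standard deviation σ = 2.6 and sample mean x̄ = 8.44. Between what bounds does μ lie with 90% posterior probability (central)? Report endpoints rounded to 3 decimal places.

[7.096, 9.282]

Posterior precision = 1/4.7² + 15/2.6² = 0.0453 + 2.2189 = 2.2642, so posterior SD = 0.6646.
Posterior mean = (-4.1/4.7² + 15·8.44/2.6²) / 2.2642 = 8.1893.
Interval: 8.1893 ± 1.645 × 0.6646 → [7.096, 9.282].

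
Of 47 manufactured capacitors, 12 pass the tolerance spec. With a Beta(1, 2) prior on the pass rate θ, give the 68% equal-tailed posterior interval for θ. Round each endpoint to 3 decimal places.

[0.199, 0.321]

Posterior: Beta(1+12, 2+35) = Beta(13, 37).
Equal-tailed 68% interval: the 0.16 and 0.84 quantiles of Beta(13, 37).
Posterior mean ≈ 0.260, SD ≈ 0.061; a Normal approximation gives roughly [0.199, 0.321].
Exact: F⁻¹(0.16) = 0.199; F⁻¹(0.84) = 0.321.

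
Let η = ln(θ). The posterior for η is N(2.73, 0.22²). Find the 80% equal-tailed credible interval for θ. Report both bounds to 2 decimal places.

[11.57, 20.33]

On the log scale the 80% interval is 2.73 ± 1.282 × 0.22 = [2.4481, 3.0119].
Exponentiate: [e^2.4481, e^3.0119] = [11.57, 20.33].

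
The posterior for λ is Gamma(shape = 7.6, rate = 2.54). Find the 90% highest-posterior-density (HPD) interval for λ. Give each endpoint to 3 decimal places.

The posterior is unimodal and skewed, so the HPD interval has equal density at both endpoints and is the shortest 90% interval.
Solving f(1.257) = f(4.665) with F(4.665) − F(1.257) = 0.90 gives [1.257, 4.665].
For comparison, the equal-tailed interval is [1.457, 4.972]; the HPD is narrower and shifted toward the mode.

[1.257, 4.665]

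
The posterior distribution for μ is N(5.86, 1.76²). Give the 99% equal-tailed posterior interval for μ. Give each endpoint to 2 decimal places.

[1.33, 10.39]

The posterior is symmetric, so the 99% equal-tailed interval is μ = 5.86 ± z·1.76 with z = 2.576.
Half-width: 2.576 × 1.76 = 4.53.
5.86 − 4.53 = 1.33; 5.86 + 4.53 = 10.39.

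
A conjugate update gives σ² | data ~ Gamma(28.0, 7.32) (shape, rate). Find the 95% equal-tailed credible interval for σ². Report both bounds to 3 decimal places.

Posterior: Gamma(shape 28.0, rate 7.32).
Equal-tailed 95% interval: Gamma(28.0, 7.32) quantiles at 0.025 and 0.975.
Posterior mean ≈ 3.825, SD ≈ 0.723; a Normal approximation gives roughly [2.408, 5.242].
Exact: lower = 2.542; upper = 5.367.

[2.542, 5.367]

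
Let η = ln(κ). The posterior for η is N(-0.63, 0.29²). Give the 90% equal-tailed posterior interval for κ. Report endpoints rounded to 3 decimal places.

[0.331, 0.858]

On the log scale the 90% interval is -0.63 ± 1.645 × 0.29 = [-1.1070, -0.1530].
Exponentiate: [e^-1.1070, e^-0.1530] = [0.331, 0.858].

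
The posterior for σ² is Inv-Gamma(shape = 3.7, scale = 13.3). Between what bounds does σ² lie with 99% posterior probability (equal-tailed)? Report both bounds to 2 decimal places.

[1.27, 23.61]

Inverse-Gamma(3.7, 13.3) quantiles: F⁻¹(0.005) and F⁻¹(0.995).
Equivalently, 1/σ² ~ Gamma(3.7, rate = 13.3); invert its 0.995 and 0.005 quantiles.
Posterior mean ≈ 4.93, SD ≈ 3.78; a Normal approximation gives roughly [-4.81, 14.66].
Exact: lower = 1.27; upper = 23.61.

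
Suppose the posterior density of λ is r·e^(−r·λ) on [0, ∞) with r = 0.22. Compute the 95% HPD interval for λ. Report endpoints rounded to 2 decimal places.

[0.00, 13.62]

The exponential density is strictly decreasing on [0, ∞), so the HPD interval is anchored at 0: [0, q] with P(λ ≤ q) = 0.95.
q = −ln(1 − 0.95) / 0.22 = 2.9957 / 0.22 = 13.62.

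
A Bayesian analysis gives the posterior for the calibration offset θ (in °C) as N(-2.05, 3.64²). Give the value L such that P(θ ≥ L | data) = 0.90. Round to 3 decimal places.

Need L with P(θ ≥ L) = 0.90: L = -2.05 − z_{0.1}·3.64.
z = 1.282; L = -2.05 − 1.282 × 3.64 = -6.715.

-6.715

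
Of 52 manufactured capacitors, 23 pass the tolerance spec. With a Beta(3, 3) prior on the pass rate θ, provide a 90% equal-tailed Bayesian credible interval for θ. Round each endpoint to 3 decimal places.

Posterior: Beta(3+23, 3+29) = Beta(26, 32).
Equal-tailed 90% interval: the 0.05 and 0.95 quantiles of Beta(26, 32).
Posterior mean ≈ 0.448, SD ≈ 0.065; a Normal approximation gives roughly [0.342, 0.555].
Exact: F⁻¹(0.05) = 0.343; F⁻¹(0.95) = 0.556.

[0.343, 0.556]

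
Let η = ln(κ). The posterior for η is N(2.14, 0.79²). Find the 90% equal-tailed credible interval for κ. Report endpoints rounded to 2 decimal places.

On the log scale the 90% interval is 2.14 ± 1.645 × 0.79 = [0.8406, 3.4394].
Exponentiate: [e^0.8406, e^3.4394] = [2.32, 31.17].

[2.32, 31.17]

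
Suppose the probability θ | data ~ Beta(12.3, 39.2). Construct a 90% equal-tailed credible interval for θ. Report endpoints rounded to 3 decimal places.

Posterior: Beta(12.3, 39.2).
Equal-tailed 90% interval: the 0.05 and 0.95 quantiles of Beta(12.3, 39.2).
Posterior mean ≈ 0.239, SD ≈ 0.059; a Normal approximation gives roughly [0.142, 0.336].
Exact: F⁻¹(0.05) = 0.148; F⁻¹(0.95) = 0.341.

[0.148, 0.341]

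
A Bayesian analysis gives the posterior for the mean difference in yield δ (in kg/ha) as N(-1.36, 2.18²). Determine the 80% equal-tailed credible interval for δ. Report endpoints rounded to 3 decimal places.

[-4.154, 1.434]

The posterior is symmetric, so the 80% equal-tailed interval is δ = -1.36 ± z·2.18 with z = 1.282.
Half-width: 1.282 × 2.18 = 2.794.
-1.36 − 2.794 = -4.154; -1.36 + 2.794 = 1.434.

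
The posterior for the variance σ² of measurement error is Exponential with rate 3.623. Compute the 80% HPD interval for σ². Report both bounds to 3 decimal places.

The exponential density is strictly decreasing on [0, ∞), so the HPD interval is anchored at 0: [0, q] with P(σ² ≤ q) = 0.80.
q = −ln(1 − 0.80) / 3.623 = 1.6094 / 3.623 = 0.444.

[0.000, 0.444]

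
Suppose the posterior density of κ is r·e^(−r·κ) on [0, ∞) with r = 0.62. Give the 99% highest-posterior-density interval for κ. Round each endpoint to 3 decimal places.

[0.000, 7.428]

The exponential density is strictly decreasing on [0, ∞), so the HPD interval is anchored at 0: [0, q] with P(κ ≤ q) = 0.99.
q = −ln(1 − 0.99) / 0.62 = 4.6052 / 0.62 = 7.428.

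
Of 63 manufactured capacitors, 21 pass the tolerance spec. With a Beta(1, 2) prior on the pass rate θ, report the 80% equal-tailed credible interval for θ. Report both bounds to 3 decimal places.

[0.260, 0.409]

Posterior: Beta(1+21, 2+42) = Beta(22, 44).
Equal-tailed 80% interval: the 0.1 and 0.9 quantiles of Beta(22, 44).
Posterior mean ≈ 0.333, SD ≈ 0.058; a Normal approximation gives roughly [0.260, 0.407].
Exact: F⁻¹(0.1) = 0.260; F⁻¹(0.9) = 0.409.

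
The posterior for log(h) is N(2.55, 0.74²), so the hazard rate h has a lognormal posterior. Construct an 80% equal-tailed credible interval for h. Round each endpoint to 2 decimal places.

[4.96, 33.06]

On the log scale the 80% interval is 2.55 ± 1.282 × 0.74 = [1.6017, 3.4983].
Exponentiate: [e^1.6017, e^3.4983] = [4.96, 33.06].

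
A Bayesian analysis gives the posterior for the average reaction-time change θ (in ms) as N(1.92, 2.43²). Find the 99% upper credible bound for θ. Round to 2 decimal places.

Need U with P(θ ≤ U) = 0.99: U = 1.92 + z_{0.01}·2.43.
z = 2.326; U = 1.92 + 2.326 × 2.43 = 7.57.

7.57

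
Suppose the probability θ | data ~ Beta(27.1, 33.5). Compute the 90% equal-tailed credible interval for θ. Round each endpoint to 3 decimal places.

[0.344, 0.552]

Posterior: Beta(27.1, 33.5).
Equal-tailed 90% interval: the 0.05 and 0.95 quantiles of Beta(27.1, 33.5).
Posterior mean ≈ 0.447, SD ≈ 0.063; a Normal approximation gives roughly [0.343, 0.551].
Exact: F⁻¹(0.05) = 0.344; F⁻¹(0.95) = 0.552.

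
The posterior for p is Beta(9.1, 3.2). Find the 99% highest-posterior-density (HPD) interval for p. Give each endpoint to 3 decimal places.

[0.413, 0.975]

The posterior is unimodal and skewed, so the HPD interval has equal density at both endpoints and is the shortest 99% interval.
Solving f(0.413) = f(0.975) with F(0.975) − F(0.413) = 0.99 gives [0.413, 0.975].
For comparison, the equal-tailed interval is [0.385, 0.962]; the HPD is narrower and shifted toward the mode.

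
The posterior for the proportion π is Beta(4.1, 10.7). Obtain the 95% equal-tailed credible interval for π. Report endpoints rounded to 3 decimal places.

Posterior: Beta(4.1, 10.7).
Equal-tailed 95% interval: the 0.025 and 0.975 quantiles of Beta(4.1, 10.7).
Posterior mean ≈ 0.277, SD ≈ 0.113; a Normal approximation gives roughly [0.056, 0.498].
Exact: F⁻¹(0.025) = 0.089; F⁻¹(0.975) = 0.521.

[0.089, 0.521]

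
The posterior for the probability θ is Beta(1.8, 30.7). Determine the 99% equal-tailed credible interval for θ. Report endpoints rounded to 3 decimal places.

[0.002, 0.203]

Posterior: Beta(1.8, 30.7).
Equal-tailed 99% interval: the 0.005 and 0.995 quantiles of Beta(1.8, 30.7).
Posterior mean ≈ 0.055, SD ≈ 0.040; a Normal approximation gives roughly [-0.046, 0.157].
Exact: F⁻¹(0.005) = 0.002; F⁻¹(0.995) = 0.203.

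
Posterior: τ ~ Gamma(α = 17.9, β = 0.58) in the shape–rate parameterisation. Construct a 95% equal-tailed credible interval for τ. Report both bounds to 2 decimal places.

[18.26, 46.72]

Posterior: Gamma(shape 17.9, rate 0.58).
Equal-tailed 95% interval: Gamma(17.9, 0.58) quantiles at 0.025 and 0.975.
Posterior mean ≈ 30.86, SD ≈ 7.29; a Normal approximation gives roughly [16.57, 45.16].
Exact: lower = 18.26; upper = 46.72.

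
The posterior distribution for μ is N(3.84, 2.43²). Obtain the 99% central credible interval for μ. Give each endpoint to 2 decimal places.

[-2.42, 10.10]

The posterior is symmetric, so the 99% equal-tailed interval is μ = 3.84 ± z·2.43 with z = 2.576.
Half-width: 2.576 × 2.43 = 6.26.
3.84 − 6.26 = -2.42; 3.84 + 6.26 = 10.10.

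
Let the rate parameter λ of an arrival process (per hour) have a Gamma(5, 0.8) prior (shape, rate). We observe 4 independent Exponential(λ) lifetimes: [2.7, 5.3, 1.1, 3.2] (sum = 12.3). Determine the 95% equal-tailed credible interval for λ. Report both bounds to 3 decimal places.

Posterior: Gamma(5+4, 0.8+12.3) = Gamma(9, 13.1) (shape, rate).
Equal-tailed 95% interval: Gamma(9, 13.1) quantiles at 0.025 and 0.975.
Posterior mean ≈ 0.687, SD ≈ 0.229; a Normal approximation gives roughly [0.238, 1.136].
Exact: lower = 0.314; upper = 1.203.

[0.314, 1.203]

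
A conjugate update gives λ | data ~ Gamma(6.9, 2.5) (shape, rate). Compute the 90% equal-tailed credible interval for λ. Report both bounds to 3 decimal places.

[1.287, 4.684]

Posterior: Gamma(shape 6.9, rate 2.5).
Equal-tailed 90% interval: Gamma(6.9, 2.5) quantiles at 0.05 and 0.95.
Posterior mean ≈ 2.760, SD ≈ 1.051; a Normal approximation gives roughly [1.032, 4.488].
Exact: lower = 1.287; upper = 4.684.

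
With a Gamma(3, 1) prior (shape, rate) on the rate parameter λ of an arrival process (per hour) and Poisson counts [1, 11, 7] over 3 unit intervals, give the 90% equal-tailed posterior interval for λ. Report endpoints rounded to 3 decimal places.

[3.723, 7.560]

Posterior: Gamma(3+19, 1+3) = Gamma(22, 4) (shape, rate).
Equal-tailed 90% interval: Gamma(22, 4) quantiles at 0.05 and 0.95.
Posterior mean ≈ 5.500, SD ≈ 1.173; a Normal approximation gives roughly [3.571, 7.429].
Exact: lower = 3.723; upper = 7.560.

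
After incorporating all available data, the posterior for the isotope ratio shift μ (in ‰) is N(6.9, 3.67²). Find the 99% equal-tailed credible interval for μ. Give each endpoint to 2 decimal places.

The posterior is symmetric, so the 99% equal-tailed interval is μ = 6.9 ± z·3.67 with z = 2.576.
Half-width: 2.576 × 3.67 = 9.45.
6.9 − 9.45 = -2.55; 6.9 + 9.45 = 16.35.

[-2.55, 16.35]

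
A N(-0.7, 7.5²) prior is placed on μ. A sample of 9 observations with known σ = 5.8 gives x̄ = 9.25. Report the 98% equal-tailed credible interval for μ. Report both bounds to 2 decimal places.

[4.27, 12.99]

Posterior precision = 1/7.5² + 9/5.8² = 0.0178 + 0.2675 = 0.2853, so posterior SD = 1.8721.
Posterior mean = (-0.7/7.5² + 9·9.25/5.8²) / 0.2853 = 8.6300.
Interval: 8.6300 ± 2.326 × 1.8721 → [4.27, 12.99].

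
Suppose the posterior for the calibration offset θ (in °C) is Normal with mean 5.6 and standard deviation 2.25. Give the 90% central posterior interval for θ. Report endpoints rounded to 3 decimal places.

The posterior is symmetric, so the 90% equal-tailed interval is θ = 5.6 ± z·2.25 with z = 1.645.
Half-width: 1.645 × 2.25 = 3.701.
5.6 − 3.701 = 1.899; 5.6 + 3.701 = 9.301.

[1.899, 9.301]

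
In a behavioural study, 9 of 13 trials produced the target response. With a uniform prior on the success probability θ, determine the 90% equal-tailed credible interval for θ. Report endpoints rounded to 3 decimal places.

[0.460, 0.847]

Posterior: Beta(1+9, 1+4) = Beta(10, 5).
Equal-tailed 90% interval: the 0.05 and 0.95 quantiles of Beta(10, 5).
Posterior mean ≈ 0.667, SD ≈ 0.118; a Normal approximation gives roughly [0.473, 0.861].
Exact: F⁻¹(0.05) = 0.460; F⁻¹(0.95) = 0.847.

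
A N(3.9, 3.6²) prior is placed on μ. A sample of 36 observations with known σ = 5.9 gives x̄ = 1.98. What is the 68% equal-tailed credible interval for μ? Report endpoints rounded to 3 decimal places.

[1.170, 3.057]

Posterior precision = 1/3.6² + 36/5.9² = 0.0772 + 1.0342 = 1.1113, so posterior SD = 0.9486.
Posterior mean = (3.9/3.6² + 36·1.98/5.9²) / 1.1113 = 2.1133.
Interval: 2.1133 ± 0.994 × 0.9486 → [1.170, 3.057].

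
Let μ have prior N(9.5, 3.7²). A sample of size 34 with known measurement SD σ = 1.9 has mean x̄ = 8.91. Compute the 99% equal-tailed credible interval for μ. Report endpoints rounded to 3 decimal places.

[8.078, 9.751]

Posterior precision = 1/3.7² + 34/1.9² = 0.0730 + 9.4183 = 9.4913, so posterior SD = 0.3246.
Posterior mean = (9.5/3.7² + 34·8.91/1.9²) / 9.4913 = 8.9145.
Interval: 8.9145 ± 2.576 × 0.3246 → [8.078, 9.751].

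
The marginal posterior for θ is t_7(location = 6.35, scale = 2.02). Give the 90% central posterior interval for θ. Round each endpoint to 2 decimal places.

[2.52, 10.18]

The t_7 distribution is symmetric; the 90% interval is 6.35 ± t·2.02 with t_{0.95,7} = 1.895.
Half-width: 1.895 × 2.02 = 3.83.
6.35 − 3.83 = 2.52; 6.35 + 3.83 = 10.18.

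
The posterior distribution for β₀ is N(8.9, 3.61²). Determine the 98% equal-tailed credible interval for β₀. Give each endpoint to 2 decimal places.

The posterior is symmetric, so the 98% equal-tailed interval is β₀ = 8.9 ± z·3.61 with z = 2.326.
Half-width: 2.326 × 3.61 = 8.40.
8.9 − 8.40 = 0.50; 8.9 + 8.40 = 17.30.

[0.50, 17.30]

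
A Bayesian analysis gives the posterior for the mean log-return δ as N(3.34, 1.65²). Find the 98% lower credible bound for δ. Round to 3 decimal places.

Need L with P(δ ≥ L) = 0.98: L = 3.34 − z_{0.02}·1.65.
z = 2.054; L = 3.34 − 2.054 × 1.65 = -0.049.

-0.049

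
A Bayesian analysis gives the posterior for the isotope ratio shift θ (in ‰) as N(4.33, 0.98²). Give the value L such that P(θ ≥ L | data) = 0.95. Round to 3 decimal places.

2.718

Need L with P(θ ≥ L) = 0.95: L = 4.33 − z_{0.05}·0.98.
z = 1.645; L = 4.33 − 1.645 × 0.98 = 2.718.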